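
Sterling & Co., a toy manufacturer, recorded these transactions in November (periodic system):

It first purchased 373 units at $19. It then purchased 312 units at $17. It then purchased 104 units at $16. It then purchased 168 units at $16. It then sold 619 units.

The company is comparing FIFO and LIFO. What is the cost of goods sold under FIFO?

COGS = $11,269

FIFO COGS: 373 @ $19 + 246 @ $17 = $11,269
LIFO COGS: 168 @ $16 + 104 @ $16 + 312 @ $17 + 35 @ $19 = $10,321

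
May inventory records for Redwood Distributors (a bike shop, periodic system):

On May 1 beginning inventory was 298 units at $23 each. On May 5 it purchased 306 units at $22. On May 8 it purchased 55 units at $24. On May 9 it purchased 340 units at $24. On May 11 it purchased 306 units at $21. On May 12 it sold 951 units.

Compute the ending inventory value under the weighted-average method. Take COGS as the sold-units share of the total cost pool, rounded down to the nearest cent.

May 12, sell 951: 951/1305 × $29,492.00 → $21,491.87
Ending inventory (cost pool remaining) = $8,000.13

Ending inventory = $8,000.13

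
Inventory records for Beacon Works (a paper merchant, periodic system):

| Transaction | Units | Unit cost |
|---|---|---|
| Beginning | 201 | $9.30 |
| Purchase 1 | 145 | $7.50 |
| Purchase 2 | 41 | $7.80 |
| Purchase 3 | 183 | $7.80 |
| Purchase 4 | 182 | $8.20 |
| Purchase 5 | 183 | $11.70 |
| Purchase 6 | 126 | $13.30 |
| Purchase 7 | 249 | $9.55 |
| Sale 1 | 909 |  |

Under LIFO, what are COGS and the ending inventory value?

Sale 1 (909) [LIFO — newest first]: 249 @ $9.55 + 126 @ $13.30 + 183 @ $11.70 + 182 @ $8.20 + 169 @ $7.80 = $9,005.45
Ending inventory: 201 @ $9.30 + 145 @ $7.50 + 41 @ $7.80 + 14 @ $7.80 = $3,385.80

COGS = $9,005.45; ending inventory = $3,385.80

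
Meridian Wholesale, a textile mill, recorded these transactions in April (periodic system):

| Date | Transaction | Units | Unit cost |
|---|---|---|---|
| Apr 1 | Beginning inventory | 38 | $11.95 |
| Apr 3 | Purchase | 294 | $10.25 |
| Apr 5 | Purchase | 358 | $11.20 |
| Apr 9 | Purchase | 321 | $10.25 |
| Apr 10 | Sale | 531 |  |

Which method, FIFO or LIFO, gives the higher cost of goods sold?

FIFO

FIFO COGS: 38 @ $11.95 + 294 @ $10.25 + 199 @ $11.20 = $5,696.40
LIFO COGS: 321 @ $10.25 + 210 @ $11.20 = $5,642.25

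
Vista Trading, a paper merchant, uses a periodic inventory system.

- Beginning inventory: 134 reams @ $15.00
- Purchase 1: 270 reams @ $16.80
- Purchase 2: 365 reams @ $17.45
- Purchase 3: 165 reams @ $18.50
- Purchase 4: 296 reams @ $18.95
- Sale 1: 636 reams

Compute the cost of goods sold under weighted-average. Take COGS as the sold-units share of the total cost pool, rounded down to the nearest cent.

Sale 1, sell 636: 636/1230 × $21,576.95 → $11,156.86
Ending inventory (cost pool remaining) = $10,420.09

COGS = $11,156.86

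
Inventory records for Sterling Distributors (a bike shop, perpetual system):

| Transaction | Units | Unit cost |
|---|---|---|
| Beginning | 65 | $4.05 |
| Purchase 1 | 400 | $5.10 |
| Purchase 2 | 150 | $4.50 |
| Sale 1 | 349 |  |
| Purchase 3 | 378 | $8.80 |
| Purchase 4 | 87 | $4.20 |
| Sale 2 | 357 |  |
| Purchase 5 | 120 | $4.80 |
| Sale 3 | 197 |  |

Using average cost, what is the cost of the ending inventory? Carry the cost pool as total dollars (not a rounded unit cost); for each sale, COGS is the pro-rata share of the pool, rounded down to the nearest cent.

Ending inventory = $1,878.13

After Beginning: 65 on hand, pool $263.25 (≈ $4.0500 each)
After Purchase 1: 465 on hand, pool $2,303.25 (≈ $4.9532 each)
After Purchase 2: 615 on hand, pool $2,978.25 (≈ $4.8427 each)
Sale 1, sell 349: 349/615 × $2,978.25 → $1,690.09
After Purchase 3: 644 on hand, pool $4,614.56 (≈ $7.1655 each)
After Purchase 4: 731 on hand, pool $4,979.96 (≈ $6.8125 each)
Sale 2, sell 357: 357/731 × $4,979.96 → $2,432.07
After Purchase 5: 494 on hand, pool $3,123.89 (≈ $6.3237 each)
Sale 3, sell 197: 197/494 × $3,123.89 → $1,245.76
Total COGS = $1,690.09 + $2,432.07 + $1,245.76 = $5,367.92
Ending inventory (cost pool remaining) = $1,878.13
Check: goods available $7,246.05 = COGS $5,367.92 + ending $1,878.13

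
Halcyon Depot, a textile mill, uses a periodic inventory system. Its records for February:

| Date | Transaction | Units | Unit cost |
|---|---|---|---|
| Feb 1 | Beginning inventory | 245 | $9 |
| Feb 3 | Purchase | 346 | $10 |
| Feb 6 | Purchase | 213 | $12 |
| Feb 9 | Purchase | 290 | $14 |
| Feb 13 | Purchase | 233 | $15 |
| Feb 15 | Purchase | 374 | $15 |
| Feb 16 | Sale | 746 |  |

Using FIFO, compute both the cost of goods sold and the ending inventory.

COGS = $7,525; ending inventory = $13,861

Feb 16, 746 sold [FIFO — oldest first]: 245 @ $9 + 346 @ $10 + 155 @ $12 = $7,525
Ending inventory: 58 @ $12 + 290 @ $14 + 233 @ $15 + 374 @ $15 = $13,861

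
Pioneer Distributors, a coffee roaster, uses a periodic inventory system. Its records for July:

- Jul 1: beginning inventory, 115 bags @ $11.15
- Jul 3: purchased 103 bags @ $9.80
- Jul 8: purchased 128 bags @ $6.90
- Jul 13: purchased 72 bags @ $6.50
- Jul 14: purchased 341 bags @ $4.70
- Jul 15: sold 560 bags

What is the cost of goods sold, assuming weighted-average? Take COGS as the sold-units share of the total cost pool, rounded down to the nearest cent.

COGS = $3,870.23

Jul 15, sell 560: 560/759 × $5,245.55 → $3,870.23
Ending inventory (cost pool remaining) = $1,375.32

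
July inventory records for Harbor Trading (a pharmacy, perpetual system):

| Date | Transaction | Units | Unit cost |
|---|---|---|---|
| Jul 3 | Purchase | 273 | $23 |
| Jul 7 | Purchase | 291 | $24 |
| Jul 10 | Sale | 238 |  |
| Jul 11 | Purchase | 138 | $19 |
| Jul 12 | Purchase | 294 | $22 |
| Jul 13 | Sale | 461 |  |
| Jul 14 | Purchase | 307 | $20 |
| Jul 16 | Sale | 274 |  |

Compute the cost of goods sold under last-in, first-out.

COGS = $20,978

Jul 10, 238 sold [LIFO — newest first]: 238 @ $24 = $5,712
Jul 13, 461 sold [LIFO — newest first]: 294 @ $22 + 138 @ $19 + 29 @ $24 = $9,786
Jul 16, 274 sold [LIFO — newest first]: 274 @ $20 = $5,480
Total COGS = $5,712 + $9,786 + $5,480 = $20,978
Ending inventory: 273 @ $23 + 24 @ $24 + 33 @ $20 = $7,515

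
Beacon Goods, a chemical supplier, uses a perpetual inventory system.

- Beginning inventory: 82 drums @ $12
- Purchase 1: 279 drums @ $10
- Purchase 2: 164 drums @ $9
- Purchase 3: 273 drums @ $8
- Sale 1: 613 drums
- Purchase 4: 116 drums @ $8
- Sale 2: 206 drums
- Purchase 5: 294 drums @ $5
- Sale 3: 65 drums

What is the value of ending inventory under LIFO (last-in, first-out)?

Sale 1 (613) [LIFO — newest first]: 273 @ $8 + 164 @ $9 + 176 @ $10 = $5,420
Sale 2 (206) [LIFO — newest first]: 116 @ $8 + 90 @ $10 = $1,828
Sale 3 (65) [LIFO — newest first]: 65 @ $5 = $325
Total COGS = $5,420 + $1,828 + $325 = $7,573
Ending inventory: 82 @ $12 + 13 @ $10 + 229 @ $5 = $2,259
Check: goods available $9,832 = COGS $7,573 + ending $2,259

Ending inventory = $2,259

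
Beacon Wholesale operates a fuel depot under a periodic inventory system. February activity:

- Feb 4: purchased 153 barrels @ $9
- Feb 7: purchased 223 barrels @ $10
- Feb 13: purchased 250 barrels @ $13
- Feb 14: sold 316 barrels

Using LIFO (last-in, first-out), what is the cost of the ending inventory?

Ending inventory = $2,947

Feb 14, 316 sold [LIFO — newest first]: 250 @ $13 + 66 @ $10 = $3,910
Ending inventory: 153 @ $9 + 157 @ $10 = $2,947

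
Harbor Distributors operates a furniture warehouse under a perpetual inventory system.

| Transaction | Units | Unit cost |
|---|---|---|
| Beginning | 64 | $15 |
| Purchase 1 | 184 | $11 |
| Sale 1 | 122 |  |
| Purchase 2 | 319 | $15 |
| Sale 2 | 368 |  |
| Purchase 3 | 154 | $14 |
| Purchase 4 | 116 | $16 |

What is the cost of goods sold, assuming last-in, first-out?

Sale 1 (122) [LIFO — newest first]: 122 @ $11 = $1,342
Sale 2 (368) [LIFO — newest first]: 319 @ $15 + 49 @ $11 = $5,324
Total COGS = $1,342 + $5,324 = $6,666
Ending inventory: 64 @ $15 + 13 @ $11 + 154 @ $14 + 116 @ $16 = $5,115

COGS = $6,666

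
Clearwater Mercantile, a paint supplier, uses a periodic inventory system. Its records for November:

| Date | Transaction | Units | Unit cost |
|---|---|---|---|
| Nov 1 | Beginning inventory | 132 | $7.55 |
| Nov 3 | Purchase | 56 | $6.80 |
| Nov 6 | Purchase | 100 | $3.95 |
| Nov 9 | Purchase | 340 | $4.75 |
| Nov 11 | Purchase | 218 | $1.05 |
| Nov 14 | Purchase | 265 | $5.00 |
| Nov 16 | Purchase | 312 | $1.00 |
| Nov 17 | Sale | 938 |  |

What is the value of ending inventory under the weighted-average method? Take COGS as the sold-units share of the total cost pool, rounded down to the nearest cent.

Nov 17, sell 938: 938/1423 × $5,253.30 → $3,462.82
Ending inventory (cost pool remaining) = $1,790.48

Ending inventory = $1,790.48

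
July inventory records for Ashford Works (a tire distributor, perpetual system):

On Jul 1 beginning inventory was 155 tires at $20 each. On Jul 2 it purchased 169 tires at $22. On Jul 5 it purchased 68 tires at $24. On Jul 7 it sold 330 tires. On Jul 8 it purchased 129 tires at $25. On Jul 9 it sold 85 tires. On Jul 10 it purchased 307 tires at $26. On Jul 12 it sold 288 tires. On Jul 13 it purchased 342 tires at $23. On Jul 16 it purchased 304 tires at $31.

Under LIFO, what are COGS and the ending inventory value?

COGS = $16,823; ending inventory = $20,124

Jul 7, 330 sold [LIFO — newest first]: 68 @ $24 + 169 @ $22 + 93 @ $20 = $7,210
Jul 9, 85 sold [LIFO — newest first]: 85 @ $25 = $2,125
Jul 12, 288 sold [LIFO — newest first]: 288 @ $26 = $7,488
Total COGS = $7,210 + $2,125 + $7,488 = $16,823
Ending inventory: 62 @ $20 + 44 @ $25 + 19 @ $26 + 342 @ $23 + 304 @ $31 = $20,124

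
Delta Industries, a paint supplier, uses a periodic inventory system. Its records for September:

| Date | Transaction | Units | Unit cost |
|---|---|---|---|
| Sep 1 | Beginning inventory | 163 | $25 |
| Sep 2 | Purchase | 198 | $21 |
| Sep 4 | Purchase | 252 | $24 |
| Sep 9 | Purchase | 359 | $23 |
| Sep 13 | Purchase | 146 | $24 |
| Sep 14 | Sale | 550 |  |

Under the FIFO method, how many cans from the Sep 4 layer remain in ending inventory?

Sep 14, 550 sold [FIFO — oldest first]: 163 @ $25 + 198 @ $21 + 189 @ $24 = $12,769
Ending inventory: 63 @ $24 + 359 @ $23 + 146 @ $24 = $13,273

63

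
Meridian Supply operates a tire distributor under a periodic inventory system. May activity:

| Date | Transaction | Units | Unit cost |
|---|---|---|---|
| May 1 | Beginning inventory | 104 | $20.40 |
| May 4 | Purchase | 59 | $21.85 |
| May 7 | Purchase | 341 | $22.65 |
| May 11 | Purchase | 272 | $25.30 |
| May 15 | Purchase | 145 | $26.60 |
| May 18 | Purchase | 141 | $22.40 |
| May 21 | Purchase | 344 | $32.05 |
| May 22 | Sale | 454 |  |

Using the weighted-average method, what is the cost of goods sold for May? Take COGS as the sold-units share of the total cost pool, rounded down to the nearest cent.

COGS = $11,642.74

May 22, sell 454: 454/1406 × $36,056.60 → $11,642.74
Ending inventory (cost pool remaining) = $24,413.86
Check: goods available $36,056.60 = COGS $11,642.74 + ending $24,413.86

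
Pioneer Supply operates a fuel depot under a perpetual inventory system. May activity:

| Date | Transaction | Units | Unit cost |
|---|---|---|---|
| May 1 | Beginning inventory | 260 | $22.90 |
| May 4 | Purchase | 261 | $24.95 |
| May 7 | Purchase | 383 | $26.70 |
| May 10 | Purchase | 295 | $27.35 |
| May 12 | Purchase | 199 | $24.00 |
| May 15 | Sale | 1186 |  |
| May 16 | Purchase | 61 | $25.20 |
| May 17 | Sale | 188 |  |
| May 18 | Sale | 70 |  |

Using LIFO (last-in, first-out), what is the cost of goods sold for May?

May 15, 1186 sold [LIFO — newest first]: 199 @ $24.00 + 295 @ $27.35 + 383 @ $26.70 + 261 @ $24.95 + 48 @ $22.90 = $30,681.50
May 17, 188 sold [LIFO — newest first]: 61 @ $25.20 + 127 @ $22.90 = $4,445.50
May 18, 70 sold [LIFO — newest first]: 70 @ $22.90 = $1,603.00
Total COGS = $30,681.50 + $4,445.50 + $1,603.00 = $36,730.00
Ending inventory: 15 @ $22.90 = $343.50
Check: goods available $37,073.50 = COGS $36,730.00 + ending $343.50

COGS = $36,730.00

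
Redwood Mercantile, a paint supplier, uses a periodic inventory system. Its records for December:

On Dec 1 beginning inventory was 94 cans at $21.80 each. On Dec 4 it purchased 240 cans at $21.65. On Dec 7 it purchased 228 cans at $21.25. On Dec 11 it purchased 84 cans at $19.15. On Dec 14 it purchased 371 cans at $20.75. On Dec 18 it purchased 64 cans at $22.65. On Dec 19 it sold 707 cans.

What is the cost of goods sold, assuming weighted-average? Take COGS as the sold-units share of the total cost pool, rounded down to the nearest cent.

COGS = $14,942.25

Dec 19, sell 707: 707/1081 × $22,846.65 → $14,942.25
Ending inventory (cost pool remaining) = $7,904.40
Check: goods available $22,846.65 = COGS $14,942.25 + ending $7,904.40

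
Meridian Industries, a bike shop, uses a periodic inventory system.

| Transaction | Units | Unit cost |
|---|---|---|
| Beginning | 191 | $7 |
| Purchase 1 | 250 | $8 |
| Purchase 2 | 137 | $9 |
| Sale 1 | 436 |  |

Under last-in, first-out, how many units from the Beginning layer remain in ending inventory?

Sale 1 (436) [LIFO — newest first]: 137 @ $9 + 250 @ $8 + 49 @ $7 = $3,576
Ending inventory: 142 @ $7 = $994

142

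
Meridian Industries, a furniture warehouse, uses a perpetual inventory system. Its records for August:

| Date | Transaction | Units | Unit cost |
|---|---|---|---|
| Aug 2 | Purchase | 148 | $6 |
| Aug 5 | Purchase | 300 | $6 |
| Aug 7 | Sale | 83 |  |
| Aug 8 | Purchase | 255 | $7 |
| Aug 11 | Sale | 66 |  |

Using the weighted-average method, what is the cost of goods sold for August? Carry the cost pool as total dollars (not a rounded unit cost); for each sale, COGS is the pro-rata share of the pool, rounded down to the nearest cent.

After Aug 2: 148 on hand, pool $888.00 (≈ $6.0000 each)
After Aug 5: 448 on hand, pool $2,688.00 (≈ $6.0000 each)
Aug 7, sell 83: 83/448 × $2,688.00 → $498.00
After Aug 8: 620 on hand, pool $3,975.00 (≈ $6.4113 each)
Aug 11, sell 66: 66/620 × $3,975.00 → $423.14
Total COGS = $498.00 + $423.14 = $921.14
Ending inventory (cost pool remaining) = $3,551.86
Check: goods available $4,473.00 = COGS $921.14 + ending $3,551.86

COGS = $921.14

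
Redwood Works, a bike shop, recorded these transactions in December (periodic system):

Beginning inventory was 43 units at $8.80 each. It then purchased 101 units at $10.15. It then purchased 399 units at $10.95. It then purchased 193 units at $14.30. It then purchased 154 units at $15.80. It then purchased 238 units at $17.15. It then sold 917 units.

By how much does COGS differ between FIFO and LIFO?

FIFO COGS: 43 @ $8.80 + 101 @ $10.15 + 399 @ $10.95 + 193 @ $14.30 + 154 @ $15.80 + 27 @ $17.15 = $11,428.75
LIFO COGS: 238 @ $17.15 + 154 @ $15.80 + 193 @ $14.30 + 332 @ $10.95 = $12,910.20
Difference = |$11,428.75 − $12,910.20| = $1,481.45

$1,481.45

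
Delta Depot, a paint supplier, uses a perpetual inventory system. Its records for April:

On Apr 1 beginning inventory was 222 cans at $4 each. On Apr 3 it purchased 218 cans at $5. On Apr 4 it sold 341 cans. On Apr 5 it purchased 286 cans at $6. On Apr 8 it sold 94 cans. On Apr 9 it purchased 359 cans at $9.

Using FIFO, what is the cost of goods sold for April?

COGS = $1,953

Apr 4, 341 sold [FIFO — oldest first]: 222 @ $4 + 119 @ $5 = $1,483
Apr 8, 94 sold [FIFO — oldest first]: 94 @ $5 = $470
Total COGS = $1,483 + $470 = $1,953
Ending inventory: 5 @ $5 + 286 @ $6 + 359 @ $9 = $4,972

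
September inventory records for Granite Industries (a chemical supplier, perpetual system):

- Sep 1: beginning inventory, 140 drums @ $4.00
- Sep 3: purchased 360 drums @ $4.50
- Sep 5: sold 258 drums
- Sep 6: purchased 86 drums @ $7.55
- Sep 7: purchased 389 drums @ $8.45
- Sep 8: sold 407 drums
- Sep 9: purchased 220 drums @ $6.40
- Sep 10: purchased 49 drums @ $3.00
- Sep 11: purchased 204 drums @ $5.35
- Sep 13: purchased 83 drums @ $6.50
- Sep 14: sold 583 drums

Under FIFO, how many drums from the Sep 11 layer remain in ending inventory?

200

Sep 5, 258 sold [FIFO — oldest first]: 140 @ $4.00 + 118 @ $4.50 = $1,091.00
Sep 8, 407 sold [FIFO — oldest first]: 242 @ $4.50 + 86 @ $7.55 + 79 @ $8.45 = $2,405.85
Sep 14, 583 sold [FIFO — oldest first]: 310 @ $8.45 + 220 @ $6.40 + 49 @ $3.00 + 4 @ $5.35 = $4,195.90
Total COGS = $1,091.00 + $2,405.85 + $4,195.90 = $7,692.75
Ending inventory: 200 @ $5.35 + 83 @ $6.50 = $1,609.50
Check: goods available $9,302.25 = COGS $7,692.75 + ending $1,609.50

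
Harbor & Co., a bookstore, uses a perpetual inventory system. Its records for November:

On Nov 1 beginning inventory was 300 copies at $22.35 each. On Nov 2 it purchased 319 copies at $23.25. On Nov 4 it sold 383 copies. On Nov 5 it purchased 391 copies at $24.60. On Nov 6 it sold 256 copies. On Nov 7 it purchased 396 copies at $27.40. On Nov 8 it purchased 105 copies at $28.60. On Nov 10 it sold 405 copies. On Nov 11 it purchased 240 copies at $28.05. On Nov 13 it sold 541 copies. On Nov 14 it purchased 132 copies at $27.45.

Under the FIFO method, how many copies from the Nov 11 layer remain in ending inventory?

Nov 4, 383 sold [FIFO — oldest first]: 300 @ $22.35 + 83 @ $23.25 = $8,634.75
Nov 6, 256 sold [FIFO — oldest first]: 236 @ $23.25 + 20 @ $24.60 = $5,979.00
Nov 10, 405 sold [FIFO — oldest first]: 371 @ $24.60 + 34 @ $27.40 = $10,058.20
Nov 13, 541 sold [FIFO — oldest first]: 362 @ $27.40 + 105 @ $28.60 + 74 @ $28.05 = $14,997.50
Total COGS = $8,634.75 + $5,979.00 + $10,058.20 + $14,997.50 = $39,669.45
Ending inventory: 166 @ $28.05 + 132 @ $27.45 = $8,279.70

166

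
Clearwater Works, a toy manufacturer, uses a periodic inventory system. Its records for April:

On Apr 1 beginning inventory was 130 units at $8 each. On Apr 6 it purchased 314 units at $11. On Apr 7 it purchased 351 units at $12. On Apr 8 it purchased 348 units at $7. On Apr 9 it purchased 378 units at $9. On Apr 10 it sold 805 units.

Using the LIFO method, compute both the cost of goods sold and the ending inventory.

COGS = $6,786; ending inventory = $7,758

Apr 10, 805 sold [LIFO — newest first]: 378 @ $9 + 348 @ $7 + 79 @ $12 = $6,786
Ending inventory: 130 @ $8 + 314 @ $11 + 272 @ $12 = $7,758
Check: goods available $14,544 = COGS $6,786 + ending $7,758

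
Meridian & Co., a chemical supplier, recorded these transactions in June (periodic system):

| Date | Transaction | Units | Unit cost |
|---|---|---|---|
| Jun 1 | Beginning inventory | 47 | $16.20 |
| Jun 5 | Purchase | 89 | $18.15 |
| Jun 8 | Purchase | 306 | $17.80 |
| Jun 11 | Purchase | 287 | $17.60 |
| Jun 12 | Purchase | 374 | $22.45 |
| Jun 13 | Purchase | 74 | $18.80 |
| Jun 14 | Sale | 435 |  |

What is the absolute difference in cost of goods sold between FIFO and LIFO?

FIFO COGS: 47 @ $16.20 + 89 @ $18.15 + 299 @ $17.80 = $7,698.95
LIFO COGS: 74 @ $18.80 + 361 @ $22.45 = $9,495.65
Difference = |$7,698.95 − $9,495.65| = $1,796.70

$1,796.70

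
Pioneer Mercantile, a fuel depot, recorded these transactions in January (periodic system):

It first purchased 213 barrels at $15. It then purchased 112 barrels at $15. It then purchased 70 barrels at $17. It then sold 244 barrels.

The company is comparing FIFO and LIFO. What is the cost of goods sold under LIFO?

COGS = $3,800

FIFO COGS: 213 @ $15 + 31 @ $15 = $3,660
LIFO COGS: 70 @ $17 + 112 @ $15 + 62 @ $15 = $3,800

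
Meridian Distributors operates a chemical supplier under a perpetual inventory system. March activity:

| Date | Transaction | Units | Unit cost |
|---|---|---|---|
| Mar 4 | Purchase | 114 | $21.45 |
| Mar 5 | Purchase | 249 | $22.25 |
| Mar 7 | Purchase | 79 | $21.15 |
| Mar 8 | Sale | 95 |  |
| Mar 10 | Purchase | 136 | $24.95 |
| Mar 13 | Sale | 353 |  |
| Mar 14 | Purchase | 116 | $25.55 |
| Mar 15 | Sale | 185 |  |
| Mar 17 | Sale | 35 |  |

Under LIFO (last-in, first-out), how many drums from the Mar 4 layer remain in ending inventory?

26

Mar 8, 95 sold [LIFO — newest first]: 79 @ $21.15 + 16 @ $22.25 = $2,026.85
Mar 13, 353 sold [LIFO — newest first]: 136 @ $24.95 + 217 @ $22.25 = $8,221.45
Mar 15, 185 sold [LIFO — newest first]: 116 @ $25.55 + 16 @ $22.25 + 53 @ $21.45 = $4,456.65
Mar 17, 35 sold [LIFO — newest first]: 35 @ $21.45 = $750.75
Total COGS = $2,026.85 + $8,221.45 + $4,456.65 + $750.75 = $15,455.70
Ending inventory: 26 @ $21.45 = $557.70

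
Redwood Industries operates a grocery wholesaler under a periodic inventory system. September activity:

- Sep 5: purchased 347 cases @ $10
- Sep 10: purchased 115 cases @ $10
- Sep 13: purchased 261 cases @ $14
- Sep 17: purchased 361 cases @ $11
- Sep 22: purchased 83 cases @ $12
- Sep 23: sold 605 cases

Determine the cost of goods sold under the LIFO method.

Sep 23, 605 sold [LIFO — newest first]: 83 @ $12 + 361 @ $11 + 161 @ $14 = $7,221
Ending inventory: 347 @ $10 + 115 @ $10 + 100 @ $14 = $6,020
Check: goods available $13,241 = COGS $7,221 + ending $6,020

COGS = $7,221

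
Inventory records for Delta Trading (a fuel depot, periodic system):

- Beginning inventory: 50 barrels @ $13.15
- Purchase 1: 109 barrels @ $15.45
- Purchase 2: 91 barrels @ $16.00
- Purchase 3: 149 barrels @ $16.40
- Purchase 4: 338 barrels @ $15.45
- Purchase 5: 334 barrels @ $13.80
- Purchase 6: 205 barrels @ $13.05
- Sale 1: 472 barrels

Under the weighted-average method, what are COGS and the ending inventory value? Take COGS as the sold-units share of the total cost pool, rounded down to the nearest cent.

COGS = $6,934.88; ending inventory = $11,812.82

Sale 1, sell 472: 472/1276 × $18,747.70 → $6,934.88
Ending inventory (cost pool remaining) = $11,812.82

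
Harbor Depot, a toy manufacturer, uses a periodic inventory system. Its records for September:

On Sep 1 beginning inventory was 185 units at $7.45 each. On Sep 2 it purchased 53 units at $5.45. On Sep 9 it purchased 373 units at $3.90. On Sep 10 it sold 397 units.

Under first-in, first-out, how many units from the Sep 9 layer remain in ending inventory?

Sep 10, 397 sold [FIFO — oldest first]: 185 @ $7.45 + 53 @ $5.45 + 159 @ $3.90 = $2,287.20
Ending inventory: 214 @ $3.90 = $834.60

214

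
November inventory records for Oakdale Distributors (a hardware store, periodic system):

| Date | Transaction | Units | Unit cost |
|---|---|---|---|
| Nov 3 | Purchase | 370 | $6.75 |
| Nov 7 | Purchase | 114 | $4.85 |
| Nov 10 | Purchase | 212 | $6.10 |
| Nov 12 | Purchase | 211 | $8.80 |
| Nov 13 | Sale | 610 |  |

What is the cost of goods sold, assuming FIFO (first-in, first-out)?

COGS = $3,819.00

Nov 13, 610 sold [FIFO — oldest first]: 370 @ $6.75 + 114 @ $4.85 + 126 @ $6.10 = $3,819.00
Ending inventory: 86 @ $6.10 + 211 @ $8.80 = $2,381.40
Check: goods available $6,200.40 = COGS $3,819.00 + ending $2,381.40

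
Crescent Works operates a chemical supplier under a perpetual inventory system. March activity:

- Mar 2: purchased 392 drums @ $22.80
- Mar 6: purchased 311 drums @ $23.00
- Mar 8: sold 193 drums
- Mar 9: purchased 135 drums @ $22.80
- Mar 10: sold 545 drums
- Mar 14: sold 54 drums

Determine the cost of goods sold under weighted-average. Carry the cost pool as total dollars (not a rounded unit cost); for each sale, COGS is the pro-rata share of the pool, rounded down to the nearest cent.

After Mar 2: 392 on hand, pool $8,937.60 (≈ $22.8000 each)
After Mar 6: 703 on hand, pool $16,090.60 (≈ $22.8885 each)
Mar 8, sell 193: 193/703 × $16,090.60 → $4,417.47
After Mar 9: 645 on hand, pool $14,751.13 (≈ $22.8700 each)
Mar 10, sell 545: 545/645 × $14,751.13 → $12,464.13
Mar 14, sell 54: 54/100 × $2,287.00 → $1,234.98
Total COGS = $4,417.47 + $12,464.13 + $1,234.98 = $18,116.58
Ending inventory (cost pool remaining) = $1,052.02

COGS = $18,116.58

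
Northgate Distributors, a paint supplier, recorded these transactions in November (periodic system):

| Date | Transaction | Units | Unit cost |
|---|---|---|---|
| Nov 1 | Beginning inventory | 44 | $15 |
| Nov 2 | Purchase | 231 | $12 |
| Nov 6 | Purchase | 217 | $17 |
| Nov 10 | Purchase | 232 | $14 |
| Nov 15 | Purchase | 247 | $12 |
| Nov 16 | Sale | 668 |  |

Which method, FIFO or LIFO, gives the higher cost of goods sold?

FIFO COGS: 44 @ $15 + 231 @ $12 + 217 @ $17 + 176 @ $14 = $9,585
LIFO COGS: 247 @ $12 + 232 @ $14 + 189 @ $17 = $9,425

FIFO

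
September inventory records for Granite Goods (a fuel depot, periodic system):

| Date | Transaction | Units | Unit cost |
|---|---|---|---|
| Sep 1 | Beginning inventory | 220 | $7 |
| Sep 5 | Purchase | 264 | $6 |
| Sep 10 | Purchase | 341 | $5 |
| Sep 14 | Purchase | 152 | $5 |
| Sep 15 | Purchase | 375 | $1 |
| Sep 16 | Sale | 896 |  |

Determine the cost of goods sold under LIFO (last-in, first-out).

COGS = $3,008

Sep 16, 896 sold [LIFO — newest first]: 375 @ $1 + 152 @ $5 + 341 @ $5 + 28 @ $6 = $3,008
Ending inventory: 220 @ $7 + 236 @ $6 = $2,956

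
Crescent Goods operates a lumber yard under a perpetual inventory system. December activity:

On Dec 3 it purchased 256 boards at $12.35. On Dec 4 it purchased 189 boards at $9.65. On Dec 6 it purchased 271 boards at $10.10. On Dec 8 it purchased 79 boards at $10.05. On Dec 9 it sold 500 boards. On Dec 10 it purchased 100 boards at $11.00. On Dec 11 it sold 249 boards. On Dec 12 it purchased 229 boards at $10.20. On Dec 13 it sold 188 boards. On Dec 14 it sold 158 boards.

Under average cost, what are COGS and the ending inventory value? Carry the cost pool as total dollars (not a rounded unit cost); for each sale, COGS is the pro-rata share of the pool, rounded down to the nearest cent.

COGS = $11,649.88; ending inventory = $302.42

After Dec 3: 256 on hand, pool $3,161.60 (≈ $12.3500 each)
After Dec 4: 445 on hand, pool $4,985.45 (≈ $11.2033 each)
After Dec 6: 716 on hand, pool $7,722.55 (≈ $10.7857 each)
After Dec 8: 795 on hand, pool $8,516.50 (≈ $10.7126 each)
Dec 9, sell 500: 500/795 × $8,516.50 → $5,356.28
After Dec 10: 395 on hand, pool $4,260.22 (≈ $10.7854 each)
Dec 11, sell 249: 249/395 × $4,260.22 → $2,685.55
After Dec 12: 375 on hand, pool $3,910.47 (≈ $10.4279 each)
Dec 13, sell 188: 188/375 × $3,910.47 → $1,960.44
Dec 14, sell 158: 158/187 × $1,950.03 → $1,647.61
Total COGS = $5,356.28 + $2,685.55 + $1,960.44 + $1,647.61 = $11,649.88
Ending inventory (cost pool remaining) = $302.42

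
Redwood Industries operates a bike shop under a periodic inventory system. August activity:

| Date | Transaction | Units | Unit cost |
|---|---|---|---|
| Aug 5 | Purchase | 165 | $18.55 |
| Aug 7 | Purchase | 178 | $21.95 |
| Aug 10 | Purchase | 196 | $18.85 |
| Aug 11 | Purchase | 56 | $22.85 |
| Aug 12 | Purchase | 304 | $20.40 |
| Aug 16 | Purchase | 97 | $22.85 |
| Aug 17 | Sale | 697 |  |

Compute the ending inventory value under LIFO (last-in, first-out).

Aug 17, 697 sold [LIFO — newest first]: 97 @ $22.85 + 304 @ $20.40 + 56 @ $22.85 + 196 @ $18.85 + 44 @ $21.95 = $14,358.05
Ending inventory: 165 @ $18.55 + 134 @ $21.95 = $6,002.05

Ending inventory = $6,002.05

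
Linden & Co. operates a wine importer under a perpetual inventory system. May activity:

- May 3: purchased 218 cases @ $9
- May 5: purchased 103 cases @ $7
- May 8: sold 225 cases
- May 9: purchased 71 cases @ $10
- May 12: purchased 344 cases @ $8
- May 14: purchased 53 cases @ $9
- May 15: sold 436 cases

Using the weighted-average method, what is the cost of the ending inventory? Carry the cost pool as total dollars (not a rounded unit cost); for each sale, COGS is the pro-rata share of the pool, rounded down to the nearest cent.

Ending inventory = $1,076.07

After May 3: 218 on hand, pool $1,962.00 (≈ $9.0000 each)
After May 5: 321 on hand, pool $2,683.00 (≈ $8.3583 each)
May 8, sell 225: 225/321 × $2,683.00 → $1,880.60
After May 9: 167 on hand, pool $1,512.40 (≈ $9.0563 each)
After May 12: 511 on hand, pool $4,264.40 (≈ $8.3452 each)
After May 14: 564 on hand, pool $4,741.40 (≈ $8.4067 each)
May 15, sell 436: 436/564 × $4,741.40 → $3,665.33
Total COGS = $1,880.60 + $3,665.33 = $5,545.93
Ending inventory (cost pool remaining) = $1,076.07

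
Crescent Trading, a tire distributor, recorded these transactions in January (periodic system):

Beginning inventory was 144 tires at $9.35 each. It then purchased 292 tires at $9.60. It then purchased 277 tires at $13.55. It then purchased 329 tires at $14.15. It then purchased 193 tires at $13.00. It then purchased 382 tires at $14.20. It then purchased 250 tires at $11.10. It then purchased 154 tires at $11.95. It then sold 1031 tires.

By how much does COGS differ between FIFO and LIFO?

$881.85

FIFO COGS: 144 @ $9.35 + 292 @ $9.60 + 277 @ $13.55 + 318 @ $14.15 = $12,402.65
LIFO COGS: 154 @ $11.95 + 250 @ $11.10 + 382 @ $14.20 + 193 @ $13.00 + 52 @ $14.15 = $13,284.50
Difference = |$12,402.65 − $13,284.50| = $881.85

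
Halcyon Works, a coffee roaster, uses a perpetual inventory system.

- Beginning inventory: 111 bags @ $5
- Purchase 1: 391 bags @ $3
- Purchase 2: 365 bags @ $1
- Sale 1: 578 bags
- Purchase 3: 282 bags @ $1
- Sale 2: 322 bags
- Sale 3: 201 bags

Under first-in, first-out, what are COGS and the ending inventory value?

Sale 1 (578) [FIFO — oldest first]: 111 @ $5 + 391 @ $3 + 76 @ $1 = $1,804
Sale 2 (322) [FIFO — oldest first]: 289 @ $1 + 33 @ $1 = $322
Sale 3 (201) [FIFO — oldest first]: 201 @ $1 = $201
Total COGS = $1,804 + $322 + $201 = $2,327
Ending inventory: 48 @ $1 = $48

COGS = $2,327; ending inventory = $48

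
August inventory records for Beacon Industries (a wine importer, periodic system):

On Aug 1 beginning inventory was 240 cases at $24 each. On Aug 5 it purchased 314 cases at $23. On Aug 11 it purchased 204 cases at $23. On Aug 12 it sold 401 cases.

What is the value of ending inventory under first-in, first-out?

Ending inventory = $8,211

Aug 12, 401 sold [FIFO — oldest first]: 240 @ $24 + 161 @ $23 = $9,463
Ending inventory: 153 @ $23 + 204 @ $23 = $8,211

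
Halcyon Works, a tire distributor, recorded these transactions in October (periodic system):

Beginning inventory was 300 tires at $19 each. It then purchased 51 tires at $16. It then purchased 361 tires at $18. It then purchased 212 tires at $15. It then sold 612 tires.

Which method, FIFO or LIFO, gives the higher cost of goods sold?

FIFO COGS: 300 @ $19 + 51 @ $16 + 261 @ $18 = $11,214
LIFO COGS: 212 @ $15 + 361 @ $18 + 39 @ $16 = $10,302

FIFO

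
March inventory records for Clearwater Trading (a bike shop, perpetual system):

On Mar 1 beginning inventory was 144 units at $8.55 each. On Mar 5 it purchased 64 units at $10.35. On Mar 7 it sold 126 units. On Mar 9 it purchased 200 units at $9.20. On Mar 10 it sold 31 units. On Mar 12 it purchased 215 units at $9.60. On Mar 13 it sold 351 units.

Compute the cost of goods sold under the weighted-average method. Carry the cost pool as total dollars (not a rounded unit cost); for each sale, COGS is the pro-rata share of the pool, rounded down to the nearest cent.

COGS = $4,720.10

After Mar 1: 144 on hand, pool $1,231.20 (≈ $8.5500 each)
After Mar 5: 208 on hand, pool $1,893.60 (≈ $9.1038 each)
Mar 7, sell 126: 126/208 × $1,893.60 → $1,147.08
After Mar 9: 282 on hand, pool $2,586.52 (≈ $9.1721 each)
Mar 10, sell 31: 31/282 × $2,586.52 → $284.33
After Mar 12: 466 on hand, pool $4,366.19 (≈ $9.3695 each)
Mar 13, sell 351: 351/466 × $4,366.19 → $3,288.69
Total COGS = $1,147.08 + $284.33 + $3,288.69 = $4,720.10
Ending inventory (cost pool remaining) = $1,077.50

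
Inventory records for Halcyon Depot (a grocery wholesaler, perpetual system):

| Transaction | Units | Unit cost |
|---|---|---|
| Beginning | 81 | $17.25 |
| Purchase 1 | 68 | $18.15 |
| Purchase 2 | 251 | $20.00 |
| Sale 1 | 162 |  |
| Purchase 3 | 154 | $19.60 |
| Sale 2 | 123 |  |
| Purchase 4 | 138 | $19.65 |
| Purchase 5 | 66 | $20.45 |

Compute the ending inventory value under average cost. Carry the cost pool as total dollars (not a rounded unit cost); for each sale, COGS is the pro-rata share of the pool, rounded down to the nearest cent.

Ending inventory = $9,256.82

After Beginning: 81 on hand, pool $1,397.25 (≈ $17.2500 each)
After Purchase 1: 149 on hand, pool $2,631.45 (≈ $17.6607 each)
After Purchase 2: 400 on hand, pool $7,651.45 (≈ $19.1286 each)
Sale 1, sell 162: 162/400 × $7,651.45 → $3,098.83
After Purchase 3: 392 on hand, pool $7,571.02 (≈ $19.3138 each)
Sale 2, sell 123: 123/392 × $7,571.02 → $2,375.60
After Purchase 4: 407 on hand, pool $7,907.12 (≈ $19.4278 each)
After Purchase 5: 473 on hand, pool $9,256.82 (≈ $19.5704 each)
Total COGS = $3,098.83 + $2,375.60 = $5,474.43
Ending inventory (cost pool remaining) = $9,256.82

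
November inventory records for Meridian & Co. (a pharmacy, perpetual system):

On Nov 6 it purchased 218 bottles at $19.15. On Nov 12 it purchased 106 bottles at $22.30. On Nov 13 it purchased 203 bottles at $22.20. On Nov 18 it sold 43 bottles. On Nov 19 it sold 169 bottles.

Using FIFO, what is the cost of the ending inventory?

Ending inventory = $6,985.30

Nov 18, 43 sold [FIFO — oldest first]: 43 @ $19.15 = $823.45
Nov 19, 169 sold [FIFO — oldest first]: 169 @ $19.15 = $3,236.35
Total COGS = $823.45 + $3,236.35 = $4,059.80
Ending inventory: 6 @ $19.15 + 106 @ $22.30 + 203 @ $22.20 = $6,985.30
Check: goods available $11,045.10 = COGS $4,059.80 + ending $6,985.30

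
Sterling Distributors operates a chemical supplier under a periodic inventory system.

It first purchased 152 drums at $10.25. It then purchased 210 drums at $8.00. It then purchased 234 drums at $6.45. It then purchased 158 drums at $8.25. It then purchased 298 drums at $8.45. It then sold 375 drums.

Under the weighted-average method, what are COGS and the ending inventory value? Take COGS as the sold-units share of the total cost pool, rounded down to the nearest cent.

Sale 1, sell 375: 375/1052 × $8,568.90 → $3,054.50
Ending inventory (cost pool remaining) = $5,514.40

COGS = $3,054.50; ending inventory = $5,514.40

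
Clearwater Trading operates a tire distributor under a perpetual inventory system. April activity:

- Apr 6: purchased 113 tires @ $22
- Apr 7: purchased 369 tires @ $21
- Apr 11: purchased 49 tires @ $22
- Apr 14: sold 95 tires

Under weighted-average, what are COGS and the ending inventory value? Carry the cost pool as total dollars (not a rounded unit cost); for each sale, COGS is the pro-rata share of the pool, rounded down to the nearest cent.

COGS = $2,023.98; ending inventory = $9,289.02

After Apr 6: 113 on hand, pool $2,486.00 (≈ $22.0000 each)
After Apr 7: 482 on hand, pool $10,235.00 (≈ $21.2344 each)
After Apr 11: 531 on hand, pool $11,313.00 (≈ $21.3051 each)
Apr 14, sell 95: 95/531 × $11,313.00 → $2,023.98
Ending inventory (cost pool remaining) = $9,289.02
Check: goods available $11,313.00 = COGS $2,023.98 + ending $9,289.02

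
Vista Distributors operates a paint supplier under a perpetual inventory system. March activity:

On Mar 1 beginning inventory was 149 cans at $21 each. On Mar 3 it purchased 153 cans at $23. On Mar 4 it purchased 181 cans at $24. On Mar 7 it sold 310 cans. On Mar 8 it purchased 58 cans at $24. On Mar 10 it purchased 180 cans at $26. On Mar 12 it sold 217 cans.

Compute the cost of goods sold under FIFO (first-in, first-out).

Mar 7, 310 sold [FIFO — oldest first]: 149 @ $21 + 153 @ $23 + 8 @ $24 = $6,840
Mar 12, 217 sold [FIFO — oldest first]: 173 @ $24 + 44 @ $24 = $5,208
Total COGS = $6,840 + $5,208 = $12,048
Ending inventory: 14 @ $24 + 180 @ $26 = $5,016

COGS = $12,048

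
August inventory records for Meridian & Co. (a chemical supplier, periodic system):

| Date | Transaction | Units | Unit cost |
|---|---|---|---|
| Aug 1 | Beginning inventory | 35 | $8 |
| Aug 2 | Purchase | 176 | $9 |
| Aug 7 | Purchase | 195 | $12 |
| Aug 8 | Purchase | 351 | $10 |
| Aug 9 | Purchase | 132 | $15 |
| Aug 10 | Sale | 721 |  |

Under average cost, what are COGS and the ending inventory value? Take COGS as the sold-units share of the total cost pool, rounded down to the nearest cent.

COGS = $7,862.06; ending inventory = $1,831.94

Aug 10, sell 721: 721/889 × $9,694.00 → $7,862.06
Ending inventory (cost pool remaining) = $1,831.94
Check: goods available $9,694.00 = COGS $7,862.06 + ending $1,831.94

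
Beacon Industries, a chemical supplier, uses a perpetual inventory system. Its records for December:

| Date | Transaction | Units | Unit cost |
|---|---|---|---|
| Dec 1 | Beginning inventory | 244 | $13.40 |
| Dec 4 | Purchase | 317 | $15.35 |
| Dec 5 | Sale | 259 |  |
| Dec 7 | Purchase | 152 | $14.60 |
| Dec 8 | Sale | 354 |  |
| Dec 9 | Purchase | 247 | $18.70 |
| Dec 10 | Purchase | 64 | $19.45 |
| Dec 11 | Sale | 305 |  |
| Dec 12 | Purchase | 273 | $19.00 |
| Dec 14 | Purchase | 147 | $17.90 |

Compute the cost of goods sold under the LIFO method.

Dec 5, 259 sold [LIFO — newest first]: 259 @ $15.35 = $3,975.65
Dec 8, 354 sold [LIFO — newest first]: 152 @ $14.60 + 58 @ $15.35 + 144 @ $13.40 = $5,039.10
Dec 11, 305 sold [LIFO — newest first]: 64 @ $19.45 + 241 @ $18.70 = $5,751.50
Total COGS = $3,975.65 + $5,039.10 + $5,751.50 = $14,766.25
Ending inventory: 100 @ $13.40 + 6 @ $18.70 + 273 @ $19.00 + 147 @ $17.90 = $9,270.50

COGS = $14,766.25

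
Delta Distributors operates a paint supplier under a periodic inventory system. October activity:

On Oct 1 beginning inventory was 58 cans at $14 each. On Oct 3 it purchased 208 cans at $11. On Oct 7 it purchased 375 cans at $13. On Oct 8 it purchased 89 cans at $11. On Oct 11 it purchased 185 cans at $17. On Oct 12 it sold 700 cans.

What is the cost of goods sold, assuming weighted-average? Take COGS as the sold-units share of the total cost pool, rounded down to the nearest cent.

Oct 12, sell 700: 700/915 × $12,099.00 → $9,256.06
Ending inventory (cost pool remaining) = $2,842.94

COGS = $9,256.06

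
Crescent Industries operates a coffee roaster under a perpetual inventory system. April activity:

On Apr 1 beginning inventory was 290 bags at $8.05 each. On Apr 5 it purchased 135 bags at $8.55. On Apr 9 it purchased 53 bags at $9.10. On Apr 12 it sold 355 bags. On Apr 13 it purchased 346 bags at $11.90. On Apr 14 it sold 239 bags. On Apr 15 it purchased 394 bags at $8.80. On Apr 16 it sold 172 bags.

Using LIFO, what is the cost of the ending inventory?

Apr 12, 355 sold [LIFO — newest first]: 53 @ $9.10 + 135 @ $8.55 + 167 @ $8.05 = $2,980.90
Apr 14, 239 sold [LIFO — newest first]: 239 @ $11.90 = $2,844.10
Apr 16, 172 sold [LIFO — newest first]: 172 @ $8.80 = $1,513.60
Total COGS = $2,980.90 + $2,844.10 + $1,513.60 = $7,338.60
Ending inventory: 123 @ $8.05 + 107 @ $11.90 + 222 @ $8.80 = $4,217.05

Ending inventory = $4,217.05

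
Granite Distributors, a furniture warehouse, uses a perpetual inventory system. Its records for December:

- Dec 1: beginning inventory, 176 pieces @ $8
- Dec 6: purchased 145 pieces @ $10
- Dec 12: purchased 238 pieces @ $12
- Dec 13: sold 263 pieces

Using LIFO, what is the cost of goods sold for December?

Dec 13, 263 sold [LIFO — newest first]: 238 @ $12 + 25 @ $10 = $3,106
Ending inventory: 176 @ $8 + 120 @ $10 = $2,608

COGS = $3,106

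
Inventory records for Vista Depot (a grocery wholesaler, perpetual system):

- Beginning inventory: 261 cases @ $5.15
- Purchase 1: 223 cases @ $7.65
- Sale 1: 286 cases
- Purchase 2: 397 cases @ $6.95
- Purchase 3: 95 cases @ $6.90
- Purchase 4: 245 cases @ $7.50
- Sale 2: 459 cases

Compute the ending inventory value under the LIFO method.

Ending inventory = $2,951.80

Sale 1 (286) [LIFO — newest first]: 223 @ $7.65 + 63 @ $5.15 = $2,030.40
Sale 2 (459) [LIFO — newest first]: 245 @ $7.50 + 95 @ $6.90 + 119 @ $6.95 = $3,320.05
Total COGS = $2,030.40 + $3,320.05 = $5,350.45
Ending inventory: 198 @ $5.15 + 278 @ $6.95 = $2,951.80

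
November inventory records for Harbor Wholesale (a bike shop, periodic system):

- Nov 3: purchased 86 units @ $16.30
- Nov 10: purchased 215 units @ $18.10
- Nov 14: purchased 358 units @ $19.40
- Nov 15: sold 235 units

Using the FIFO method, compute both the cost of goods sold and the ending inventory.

Nov 15, 235 sold [FIFO — oldest first]: 86 @ $16.30 + 149 @ $18.10 = $4,098.70
Ending inventory: 66 @ $18.10 + 358 @ $19.40 = $8,139.80

COGS = $4,098.70; ending inventory = $8,139.80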